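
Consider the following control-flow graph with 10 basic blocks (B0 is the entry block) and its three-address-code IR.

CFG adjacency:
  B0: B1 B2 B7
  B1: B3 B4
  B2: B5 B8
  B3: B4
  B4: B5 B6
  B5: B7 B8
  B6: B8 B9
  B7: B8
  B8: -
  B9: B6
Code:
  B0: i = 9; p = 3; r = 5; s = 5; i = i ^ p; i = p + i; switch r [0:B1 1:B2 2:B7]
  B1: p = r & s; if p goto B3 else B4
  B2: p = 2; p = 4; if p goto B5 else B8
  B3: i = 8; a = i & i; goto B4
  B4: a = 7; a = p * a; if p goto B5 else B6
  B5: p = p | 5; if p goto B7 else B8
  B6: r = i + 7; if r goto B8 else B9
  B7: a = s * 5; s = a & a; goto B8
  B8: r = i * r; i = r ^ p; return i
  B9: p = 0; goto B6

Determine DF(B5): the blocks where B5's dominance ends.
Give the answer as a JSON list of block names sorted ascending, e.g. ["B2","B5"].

idom tree: B1←B0 B2←B0 B3←B1 B4←B1 B5←B0 B6←B4 B7←B0 B8←B0 B9←B6
Dom at joins:
  B4: preds {B1,B3}: {B0,B1} ∩ {B0,B1,B3} = {B0,B1}; idom=B1
  B5: preds {B2,B4}: {B0,B2} ∩ {B0,B1,B4} = {B0}; idom=B0
  B6: preds {B4,B9}: {B0,B1,B4} ∩ {B0,B1,B4,B6,B9} = {B0,B1,B4}; idom=B4
  B7: preds {B0,B5}: {B0} ∩ {B0,B5} = {B0}; idom=B0
  B8: preds {B2,B5,B6,B7}: {B0,B2} ∩ {B0,B5} ∩ {B0,B1,B4,B6} ∩ {B0,B7} = {B0}; idom=B0

DF derivation:
  B4←B1: walk · to B1
  B4←B3: walk B3 to B1
  B5←B2: walk B2 to B0
  B5←B4: walk B4→B1 to B0
  B6←B4: walk · to B4
  B6←B9: walk B9→B6 to B4
  B7←B0: walk · to B0
  B7←B5: walk B5 to B0
  B8←B2: walk B2 to B0
  B8←B5: walk B5 to B0
  B8←B6: walk B6→B4→B1 to B0
  B8←B7: walk B7 to B0
  DF(B0)=∅
  DF(B1)={B5,B8}
  DF(B2)={B5,B8}
  DF(B3)={B4}
  DF(B4)={B5,B8}
  DF(B5)={B7,B8}
  DF(B6)={B6,B8}
  DF(B7)={B8}
  DF(B8)=∅
  DF(B9)={B6}

DF(B5) = ["B7", "B8"]

Answer: ["B7", "B8"]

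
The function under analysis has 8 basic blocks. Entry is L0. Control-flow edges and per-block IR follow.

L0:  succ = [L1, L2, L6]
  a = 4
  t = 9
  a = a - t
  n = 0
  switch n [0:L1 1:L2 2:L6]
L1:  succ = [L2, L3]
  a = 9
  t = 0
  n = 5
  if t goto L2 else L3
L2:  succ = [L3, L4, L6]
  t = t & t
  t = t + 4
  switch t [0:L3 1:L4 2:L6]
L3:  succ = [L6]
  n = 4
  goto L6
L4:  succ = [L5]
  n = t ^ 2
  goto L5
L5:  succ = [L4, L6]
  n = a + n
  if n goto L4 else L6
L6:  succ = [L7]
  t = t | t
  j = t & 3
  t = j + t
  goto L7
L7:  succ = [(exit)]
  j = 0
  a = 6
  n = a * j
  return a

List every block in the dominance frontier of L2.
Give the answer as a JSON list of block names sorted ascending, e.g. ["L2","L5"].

Answer: ["L3", "L6"]

Working:
idom tree: L1←L0 L2←L0 L3←L0 L4←L2 L5←L4 L6←L0 L7←L6
Dom at joins:
  L2: preds {L0,L1}: {L0} ∩ {L0,L1} = {L0}; idom=L0
  L3: preds {L1,L2}: {L0,L1} ∩ {L0,L2} = {L0}; idom=L0
  L4: preds {L2,L5}: {L0,L2} ∩ {L0,L2,L4,L5} = {L0,L2}; idom=L2
  L6: preds {L0,L2,L3,L5}: {L0} ∩ {L0,L2} ∩ {L0,L3} ∩ {L0,L2,L4,L5} = {L0}; idom=L0

Frontier:
  join L2 pred L0: · stop@L0
  join L2 pred L1: L1 stop@L0
  join L3 pred L1: L1 stop@L0
  join L3 pred L2: L2 stop@L0
  join L4 pred L2: · stop@L2
  join L4 pred L5: L5→L4 stop@L2
  join L6 pred L0: · stop@L0
  join L6 pred L2: L2 stop@L0
  join L6 pred L3: L3 stop@L0
  join L6 pred L5: L5→L4→L2 stop@L0
  L0 → ∅
  L1 → {L2,L3}
  L2 → {L3,L6}
  L3 → {L6}
  L4 → {L4,L6}
  L5 → {L4,L6}
  L6 → ∅
  L7 → ∅

DF(L2) = ["L3", "L6"]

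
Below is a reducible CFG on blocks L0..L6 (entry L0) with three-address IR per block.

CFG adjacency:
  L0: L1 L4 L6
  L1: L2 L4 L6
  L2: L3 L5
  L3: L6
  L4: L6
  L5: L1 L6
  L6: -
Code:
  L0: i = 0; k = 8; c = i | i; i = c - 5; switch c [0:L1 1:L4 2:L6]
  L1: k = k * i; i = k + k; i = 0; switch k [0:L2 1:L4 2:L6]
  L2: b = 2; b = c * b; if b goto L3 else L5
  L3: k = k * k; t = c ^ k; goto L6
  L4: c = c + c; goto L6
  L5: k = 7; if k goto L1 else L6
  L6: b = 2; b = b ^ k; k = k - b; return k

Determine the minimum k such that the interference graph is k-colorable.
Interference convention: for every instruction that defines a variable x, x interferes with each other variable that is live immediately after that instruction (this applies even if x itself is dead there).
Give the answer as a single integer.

Per-block:
  L0: def={c,i,k} ue=∅
  L1: def={i,k} ue={i,k}
  L2: def={b} ue={c}
  L3: def={k,t} ue={c,k}
  L4: def={c} ue={c}
  L5: def={k} ue=∅
  L6: def={b,k} ue={k}

Backward fixpoint:
  L0 li=∅ lo={c,i,k}
  L1 li={c,i,k} lo={c,i,k}
  L2 li={c,i,k} lo={c,i,k}
  L3 li={c,k} lo={k}
  L4 li={c,k} lo={k}
  L5 li={c,i} lo={c,i,k}
  L6 li={k} lo=∅

Interfere edges:
  b — {c,i,k}
  c — {b,i,k}
  i — {b,c,k}
  k — {b,c,i,t}
  t — {k}

Colouring:
  {b,c,i,k} pairwise interfere (4-clique) ⇒ χ ≥ 4
  4-colouring: r0={k}  r1={b,t}  r2={c}  r3={i}
  χ = 4

Answer: 4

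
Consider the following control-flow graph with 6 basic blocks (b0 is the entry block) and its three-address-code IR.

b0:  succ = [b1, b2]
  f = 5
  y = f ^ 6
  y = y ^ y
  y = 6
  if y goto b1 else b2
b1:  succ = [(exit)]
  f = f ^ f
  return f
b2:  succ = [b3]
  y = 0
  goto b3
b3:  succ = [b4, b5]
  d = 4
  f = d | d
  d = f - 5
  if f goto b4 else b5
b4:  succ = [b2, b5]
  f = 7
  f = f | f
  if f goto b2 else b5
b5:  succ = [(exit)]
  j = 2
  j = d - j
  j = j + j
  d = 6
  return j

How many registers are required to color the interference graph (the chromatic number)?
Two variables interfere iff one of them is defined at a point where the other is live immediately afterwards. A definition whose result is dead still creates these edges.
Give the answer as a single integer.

Answer: 2

Working:
def/use:
  b0: def={f,y} ue=∅
  b1: def={f} ue={f}
  b2: def={y} ue=∅
  b3: def={d,f} ue=∅
  b4: def={f} ue=∅
  b5: def={d,j} ue={d}

Backward fixpoint:
  b0: in=∅ out={f}
  b1: in={f} out=∅
  b2: in=∅ out=∅
  b3: in=∅ out={d}
  b4: in={d} out={d}
  b5: in={d} out=∅

Conflict graph:
  d: {f,j}
  f: {d,y}
  j: {d}
  y: {f}

Chromatic number:
  lower bound: {d,f} mutually conflict ⇒ χ ≥ 2
  assign d→R0 f→R1 j→R1 y→R0 — no edge inside a register ⇒ χ ≤ 2
  χ = 2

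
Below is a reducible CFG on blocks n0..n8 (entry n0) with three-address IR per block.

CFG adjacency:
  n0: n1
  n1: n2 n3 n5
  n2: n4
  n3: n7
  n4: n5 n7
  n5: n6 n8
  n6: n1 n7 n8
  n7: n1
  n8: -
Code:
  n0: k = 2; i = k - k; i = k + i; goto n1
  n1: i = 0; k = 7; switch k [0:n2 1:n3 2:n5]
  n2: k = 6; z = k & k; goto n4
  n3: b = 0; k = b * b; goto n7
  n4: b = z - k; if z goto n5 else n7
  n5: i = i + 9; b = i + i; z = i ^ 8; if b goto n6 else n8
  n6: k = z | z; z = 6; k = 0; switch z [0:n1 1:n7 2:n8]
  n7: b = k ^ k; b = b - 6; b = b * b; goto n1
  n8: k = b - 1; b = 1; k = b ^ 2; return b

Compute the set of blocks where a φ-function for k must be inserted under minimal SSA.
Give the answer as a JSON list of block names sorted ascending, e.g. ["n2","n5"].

idom tree: n1←n0 n2←n1 n3←n1 n4←n2 n5←n1 n6←n5 n7←n1 n8←n5
Dom at joins:
  n1: preds {n0,n6,n7}: {n0} ∩ {n0,n1,n5,n6} ∩ {n0,n1,n7} = {n0}; idom=n0
  n5: preds {n1,n4}: {n0,n1} ∩ {n0,n1,n2,n4} = {n0,n1}; idom=n1
  n7: preds {n3,n4,n6}: {n0,n1,n3} ∩ {n0,n1,n2,n4} ∩ {n0,n1,n5,n6} = {n0,n1}; idom=n1
  n8: preds {n5,n6}: {n0,n1,n5} ∩ {n0,n1,n5,n6} = {n0,n1,n5}; idom=n5

DF derivation:
  join n1 pred n0: · stop@n0
  join n1 pred n6: n6→n5→n1 stop@n0
  join n1 pred n7: n7→n1 stop@n0
  join n5 pred n1: · stop@n1
  join n5 pred n4: n4→n2 stop@n1
  join n7 pred n3: n3 stop@n1
  join n7 pred n4: n4→n2 stop@n1
  join n7 pred n6: n6→n5 stop@n1
  join n8 pred n5: · stop@n5
  join n8 pred n6: n6 stop@n5
  n0: DF=∅
  n1: DF={n1}
  n2: DF={n5,n7}
  n3: DF={n7}
  n4: DF={n5,n7}
  n5: DF={n1,n7}
  n6: DF={n1,n7,n8}
  n7: DF={n1}
  n8: DF=∅

φ for k: defs {n0,n1,n2,n3,n6,n8}
  DF⁺ = {n1,n5,n7,n8}

Answer: ["n1", "n5", "n7", "n8"]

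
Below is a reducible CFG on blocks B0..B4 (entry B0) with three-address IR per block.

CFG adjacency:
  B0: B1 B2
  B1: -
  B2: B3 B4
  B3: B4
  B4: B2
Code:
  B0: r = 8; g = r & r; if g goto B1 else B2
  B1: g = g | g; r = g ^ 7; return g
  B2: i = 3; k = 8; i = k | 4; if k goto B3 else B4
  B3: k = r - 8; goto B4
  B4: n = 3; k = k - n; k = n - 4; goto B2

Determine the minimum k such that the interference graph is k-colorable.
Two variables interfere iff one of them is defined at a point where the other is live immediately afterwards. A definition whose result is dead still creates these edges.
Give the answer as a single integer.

Answer: 3

Derivation:
Per-block:
  B0: def={g,r} ue=∅
  B1: def={g,r} ue={g}
  B2: def={i,k} ue=∅
  B3: def={k} ue={r}
  B4: def={k,n} ue={k}

Liveness:
  B0 li=∅ lo={g,r}
  B1 li={g} lo=∅
  B2 li={r} lo={k,r}
  B3 li={r} lo={k,r}
  B4 li={k,r} lo={r}

Interference:
  g: {r}
  i: {k,r}
  k: {i,n,r}
  n: {k,r}
  r: {g,i,k,n}

Registers:
  clique {i,k,r} ⇒ need ≥ 3
  3-colouring: r0={r}  r1={g,k}  r2={i,n}
  χ = 3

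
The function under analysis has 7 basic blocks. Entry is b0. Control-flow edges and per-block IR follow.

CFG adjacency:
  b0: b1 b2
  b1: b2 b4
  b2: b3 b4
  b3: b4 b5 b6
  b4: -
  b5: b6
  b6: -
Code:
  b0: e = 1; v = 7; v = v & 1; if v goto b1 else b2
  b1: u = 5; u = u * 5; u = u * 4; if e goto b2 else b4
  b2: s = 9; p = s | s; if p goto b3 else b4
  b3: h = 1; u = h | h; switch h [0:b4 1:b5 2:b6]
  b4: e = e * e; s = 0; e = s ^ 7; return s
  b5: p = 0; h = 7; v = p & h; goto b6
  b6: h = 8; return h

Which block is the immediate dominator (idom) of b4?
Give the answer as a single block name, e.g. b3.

idom tree: b1←b0 b2←b0 b3←b2 b4←b0 b5←b3 b6←b3
Join-block Dom:
  b2: preds {b0,b1}: {b0} ∩ {b0,b1} = {b0}; idom=b0
  b4: preds {b1,b2,b3}: {b0,b1} ∩ {b0,b2} ∩ {b0,b2,b3} = {b0}; idom=b0
  b6: preds {b3,b5}: {b0,b2,b3} ∩ {b0,b2,b3,b5} = {b0,b2,b3}; idom=b3

idom(b4) = b0

Answer: b0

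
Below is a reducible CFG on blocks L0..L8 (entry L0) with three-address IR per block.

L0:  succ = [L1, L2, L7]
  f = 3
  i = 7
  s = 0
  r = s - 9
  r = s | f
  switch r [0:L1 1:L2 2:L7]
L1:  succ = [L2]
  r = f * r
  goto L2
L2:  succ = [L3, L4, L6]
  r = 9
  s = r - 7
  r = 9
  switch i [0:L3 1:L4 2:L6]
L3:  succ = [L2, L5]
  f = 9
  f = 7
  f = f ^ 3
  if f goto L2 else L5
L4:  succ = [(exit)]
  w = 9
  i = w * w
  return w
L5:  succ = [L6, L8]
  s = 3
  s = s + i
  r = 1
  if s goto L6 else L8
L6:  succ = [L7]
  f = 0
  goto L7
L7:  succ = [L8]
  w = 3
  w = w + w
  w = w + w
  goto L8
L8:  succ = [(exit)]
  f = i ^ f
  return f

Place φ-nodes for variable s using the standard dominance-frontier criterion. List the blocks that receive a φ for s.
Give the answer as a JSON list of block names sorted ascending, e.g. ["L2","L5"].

Answer: ["L2", "L6", "L7", "L8"]

Analysis:
idom tree: L1←L0 L2←L0 L3←L2 L4←L2 L5←L3 L6←L2 L7←L0 L8←L0
Dom∩ at merges:
  L2: preds {L0,L1,L3}: {L0} ∩ {L0,L1} ∩ {L0,L2,L3} = {L0}; idom=L0
  L6: preds {L2,L5}: {L0,L2} ∩ {L0,L2,L3,L5} = {L0,L2}; idom=L2
  L7: preds {L0,L6}: {L0} ∩ {L0,L2,L6} = {L0}; idom=L0
  L8: preds {L5,L7}: {L0,L2,L3,L5} ∩ {L0,L7} = {L0}; idom=L0

DF derivation:
  join L2 pred L0: · stop@L0
  join L2 pred L1: L1 stop@L0
  join L2 pred L3: L3→L2 stop@L0
  join L6 pred L2: · stop@L2
  join L6 pred L5: L5→L3 stop@L2
  join L7 pred L0: · stop@L0
  join L7 pred L6: L6→L2 stop@L0
  join L8 pred L5: L5→L3→L2 stop@L0
  join L8 pred L7: L7 stop@L0
  L0 → ∅
  L1 → {L2}
  L2 → {L2,L7,L8}
  L3 → {L2,L6,L8}
  L4 → ∅
  L5 → {L6,L8}
  L6 → {L7}
  L7 → {L8}
  L8 → ∅

φ for s: defs {L0,L2,L5}
  DF⁺ = {L2,L6,L7,L8}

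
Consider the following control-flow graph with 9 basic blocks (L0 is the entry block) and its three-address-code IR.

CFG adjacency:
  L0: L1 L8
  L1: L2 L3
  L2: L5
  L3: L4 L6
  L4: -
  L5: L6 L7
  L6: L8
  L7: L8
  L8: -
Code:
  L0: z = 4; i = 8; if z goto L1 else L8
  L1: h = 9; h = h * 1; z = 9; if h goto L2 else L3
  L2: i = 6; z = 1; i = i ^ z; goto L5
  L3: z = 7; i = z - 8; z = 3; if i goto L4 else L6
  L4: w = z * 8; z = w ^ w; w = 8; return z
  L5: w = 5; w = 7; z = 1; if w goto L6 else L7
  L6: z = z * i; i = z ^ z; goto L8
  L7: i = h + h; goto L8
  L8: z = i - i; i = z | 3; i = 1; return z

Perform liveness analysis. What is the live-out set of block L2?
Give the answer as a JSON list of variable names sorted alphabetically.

def/use:
  L0: {i,z} / ∅
  L1: {h,z} / ∅
  L2: {i,z} / ∅
  L3: {i,z} / ∅
  L4: {w,z} / {z}
  L5: {w,z} / ∅
  L6: {i,z} / {i,z}
  L7: {i} / {h}
  L8: {i,z} / {i}

Live sets:
  L0 li=∅ lo={i}
  L1 li=∅ lo={h}
  L2 li={h} lo={h,i}
  L3 li=∅ lo={i,z}
  L4 li={z} lo=∅
  L5 li={h,i} lo={h,i,z}
  L6 li={i,z} lo={i}
  L7 li={h} lo={i}
  L8 li={i} lo=∅

live-out(L2) = ["h", "i"]

Answer: ["h", "i"]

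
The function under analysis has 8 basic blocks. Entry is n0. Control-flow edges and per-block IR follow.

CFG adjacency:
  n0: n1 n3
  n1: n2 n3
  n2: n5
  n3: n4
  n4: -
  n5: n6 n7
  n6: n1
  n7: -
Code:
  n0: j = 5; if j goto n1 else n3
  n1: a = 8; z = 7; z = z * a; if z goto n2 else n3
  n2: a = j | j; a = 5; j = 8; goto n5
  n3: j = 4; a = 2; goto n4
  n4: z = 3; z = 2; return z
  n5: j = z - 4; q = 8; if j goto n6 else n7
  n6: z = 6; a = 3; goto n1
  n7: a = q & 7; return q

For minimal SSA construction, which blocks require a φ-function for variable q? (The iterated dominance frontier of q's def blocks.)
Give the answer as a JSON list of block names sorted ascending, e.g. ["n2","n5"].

idom tree: n1←n0 n2←n1 n3←n0 n4←n3 n5←n2 n6←n5 n7←n5
Dom∩ at merges:
  n1: preds {n0,n6}: {n0} ∩ {n0,n1,n2,n5,n6} = {n0}; idom=n0
  n3: preds {n0,n1}: {n0} ∩ {n0,n1} = {n0}; idom=n0

DF derivation:
  join n1 pred n0: · stop@n0
  join n1 pred n6: n6→n5→n2→n1 stop@n0
  join n3 pred n0: · stop@n0
  join n3 pred n1: n1 stop@n0
  n0: DF=∅
  n1: DF={n1,n3}
  n2: DF={n1}
  n3: DF=∅
  n4: DF=∅
  n5: DF={n1}
  n6: DF={n1}
  n7: DF=∅

φ for q: defs {n5}
  DF⁺ = {n1,n3}

Answer: ["n1", "n3"]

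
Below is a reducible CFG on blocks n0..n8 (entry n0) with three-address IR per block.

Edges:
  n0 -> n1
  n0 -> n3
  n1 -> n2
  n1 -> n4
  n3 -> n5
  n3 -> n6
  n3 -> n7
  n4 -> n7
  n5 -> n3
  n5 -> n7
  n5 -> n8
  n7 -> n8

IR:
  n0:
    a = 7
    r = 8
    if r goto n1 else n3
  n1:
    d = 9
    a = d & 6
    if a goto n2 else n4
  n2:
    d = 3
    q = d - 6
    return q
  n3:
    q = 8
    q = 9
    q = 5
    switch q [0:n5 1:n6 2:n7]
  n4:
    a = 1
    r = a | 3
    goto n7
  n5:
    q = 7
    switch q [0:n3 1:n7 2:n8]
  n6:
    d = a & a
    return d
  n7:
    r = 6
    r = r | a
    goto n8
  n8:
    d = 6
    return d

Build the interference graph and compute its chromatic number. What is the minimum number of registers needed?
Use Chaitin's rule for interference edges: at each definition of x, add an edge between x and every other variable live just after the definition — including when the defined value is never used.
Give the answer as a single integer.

Answer: 2

Analysis:
Block summaries:
  n0 def {a,r} use ∅
  n1 def {a,d} use ∅
  n2 def {d,q} use ∅
  n3 def {q} use ∅
  n4 def {a,r} use ∅
  n5 def {q} use ∅
  n6 def {d} use {a}
  n7 def {r} use {a}
  n8 def {d} use ∅

Live sets:
  n0: in=∅ out={a}
  n1: in=∅ out=∅
  n2: in=∅ out=∅
  n3: in={a} out={a}
  n4: in=∅ out={a}
  n5: in={a} out={a}
  n6: in={a} out=∅
  n7: in={a} out=∅
  n8: in=∅ out=∅

Interfere edges:
  a: {q,r}
  d: ∅
  q: {a}
  r: {a}

Colouring:
  lower bound: {a,q} mutually conflict ⇒ χ ≥ 2
  assign a→R0 d→R0 q→R1 r→R1 — no edge inside a register ⇒ χ ≤ 2
  χ = 2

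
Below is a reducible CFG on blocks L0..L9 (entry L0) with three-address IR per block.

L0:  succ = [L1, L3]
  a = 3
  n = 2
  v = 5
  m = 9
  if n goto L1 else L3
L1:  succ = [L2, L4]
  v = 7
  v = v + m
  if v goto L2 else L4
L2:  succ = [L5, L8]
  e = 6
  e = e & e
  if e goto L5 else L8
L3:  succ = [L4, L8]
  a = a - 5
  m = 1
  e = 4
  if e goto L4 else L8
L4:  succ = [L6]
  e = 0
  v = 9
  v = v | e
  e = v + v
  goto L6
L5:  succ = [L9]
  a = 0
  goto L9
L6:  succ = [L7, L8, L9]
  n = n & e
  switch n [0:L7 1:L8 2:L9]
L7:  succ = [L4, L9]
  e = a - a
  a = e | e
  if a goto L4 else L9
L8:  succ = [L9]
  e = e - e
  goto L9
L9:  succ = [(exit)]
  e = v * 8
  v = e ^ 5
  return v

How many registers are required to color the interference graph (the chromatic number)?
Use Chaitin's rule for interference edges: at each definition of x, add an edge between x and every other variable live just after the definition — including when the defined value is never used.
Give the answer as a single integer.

def/use:
  L0 def {a,m,n,v} use ∅
  L1 def {v} use {m}
  L2 def {e} use ∅
  L3 def {a,e,m} use {a}
  L4 def {e,v} use ∅
  L5 def {a} use ∅
  L6 def {n} use {e,n}
  L7 def {a,e} use {a}
  L8 def {e} use {e}
  L9 def {e,v} use {v}

Live sets:
  L0: in=∅ out={a,m,n,v}
  L1: in={a,m,n} out={a,n,v}
  L2: in={v} out={e,v}
  L3: in={a,n,v} out={a,e,n,v}
  L4: in={a,n} out={a,e,n,v}
  L5: in={v} out={v}
  L6: in={a,e,n,v} out={a,e,n,v}
  L7: in={a,n,v} out={a,n,v}
  L8: in={e,v} out={v}
  L9: in={v} out=∅

Interference:
  a — {e,m,n,v}
  e — {a,n,v}
  m — {a,n,v}
  n — {a,e,m,v}
  v — {a,e,m,n}

Colouring:
  clique {a,e,n,v} ⇒ need ≥ 4
  assign a→R0 e→R3 m→R3 n→R1 v→R2 — no edge inside a register ⇒ χ ≤ 4
  χ = 4

Answer: 4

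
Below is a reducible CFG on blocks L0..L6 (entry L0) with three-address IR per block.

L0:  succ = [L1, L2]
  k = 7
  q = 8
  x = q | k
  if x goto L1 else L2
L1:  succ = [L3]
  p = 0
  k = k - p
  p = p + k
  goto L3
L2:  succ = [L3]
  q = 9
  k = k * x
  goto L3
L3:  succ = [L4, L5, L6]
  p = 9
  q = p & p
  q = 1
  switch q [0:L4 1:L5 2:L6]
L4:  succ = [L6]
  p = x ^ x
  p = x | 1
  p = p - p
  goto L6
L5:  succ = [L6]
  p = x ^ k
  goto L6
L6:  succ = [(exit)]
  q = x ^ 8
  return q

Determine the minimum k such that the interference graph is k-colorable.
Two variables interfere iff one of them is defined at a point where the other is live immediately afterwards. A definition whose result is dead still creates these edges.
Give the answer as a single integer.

Answer: 3

Analysis:
def/use:
  L0 def {k,q,x} use ∅
  L1 def {k,p} use {k}
  L2 def {k,q} use {k,x}
  L3 def {p,q} use ∅
  L4 def {p} use {x}
  L5 def {p} use {k,x}
  L6 def {q} use {x}

Liveness:
  live L0: ∅→{k,x}
  live L1: {k,x}→{k,x}
  live L2: {k,x}→{k,x}
  live L3: {k,x}→{k,x}
  live L4: {x}→{x}
  live L5: {k,x}→{x}
  live L6: {x}→∅

Interference:
  k↔{p,q,x}
  p↔{k,x}
  q↔{k,x}
  x↔{k,p,q}

Registers:
  lower bound: {k,p,x} mutually conflict ⇒ χ ≥ 3
  3-colouring: c0={k}  c1={x}  c2={p,q}
  χ = 3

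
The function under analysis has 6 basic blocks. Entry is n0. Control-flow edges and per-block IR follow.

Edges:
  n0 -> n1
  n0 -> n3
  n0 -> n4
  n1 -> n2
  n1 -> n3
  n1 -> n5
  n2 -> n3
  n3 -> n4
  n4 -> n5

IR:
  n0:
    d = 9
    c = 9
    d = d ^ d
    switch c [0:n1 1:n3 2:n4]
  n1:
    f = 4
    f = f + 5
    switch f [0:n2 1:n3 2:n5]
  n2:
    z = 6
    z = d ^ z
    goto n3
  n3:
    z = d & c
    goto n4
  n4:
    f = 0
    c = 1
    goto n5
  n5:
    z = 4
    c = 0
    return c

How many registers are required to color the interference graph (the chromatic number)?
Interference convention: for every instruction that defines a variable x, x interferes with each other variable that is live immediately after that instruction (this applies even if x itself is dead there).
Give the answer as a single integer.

Answer: 3

Analysis:
def/use:
  n0: def={c,d} ue=∅
  n1: def={f} ue=∅
  n2: def={z} ue={d}
  n3: def={z} ue={c,d}
  n4: def={c,f} ue=∅
  n5: def={c,z} ue=∅

Live sets:
  n0: in=∅ out={c,d}
  n1: in={c,d} out={c,d}
  n2: in={c,d} out={c,d}
  n3: in={c,d} out=∅
  n4: in=∅ out=∅
  n5: in=∅ out=∅

Interfere edges:
  c: {d,f,z}
  d: {c,f,z}
  f: {c,d}
  z: {c,d}

Registers:
  clique {c,d,f} ⇒ need ≥ 3
  3-colouring: c0={c}  c1={d}  c2={f,z}
  χ = 3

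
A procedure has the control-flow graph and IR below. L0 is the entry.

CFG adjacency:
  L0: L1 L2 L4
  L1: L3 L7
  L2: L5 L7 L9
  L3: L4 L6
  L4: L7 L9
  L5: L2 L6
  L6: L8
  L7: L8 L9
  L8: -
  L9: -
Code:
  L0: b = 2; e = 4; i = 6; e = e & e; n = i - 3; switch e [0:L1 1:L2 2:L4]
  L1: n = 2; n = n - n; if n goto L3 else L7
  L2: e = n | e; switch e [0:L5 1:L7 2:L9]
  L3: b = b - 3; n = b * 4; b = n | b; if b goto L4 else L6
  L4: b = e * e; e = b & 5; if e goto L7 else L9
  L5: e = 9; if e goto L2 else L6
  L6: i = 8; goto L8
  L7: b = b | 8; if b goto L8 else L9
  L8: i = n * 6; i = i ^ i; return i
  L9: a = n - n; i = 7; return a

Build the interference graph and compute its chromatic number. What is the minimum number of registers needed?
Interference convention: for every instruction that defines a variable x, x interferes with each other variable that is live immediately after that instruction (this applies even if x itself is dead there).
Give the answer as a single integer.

def/use:
  L0: def={b,e,i,n} ue=∅
  L1: def={n} ue=∅
  L2: def={e} ue={e,n}
  L3: def={b,n} ue={b}
  L4: def={b,e} ue={e}
  L5: def={e} ue=∅
  L6: def={i} ue=∅
  L7: def={b} ue={b}
  L8: def={i} ue={n}
  L9: def={a,i} ue={n}

Live sets:
  L0 li=∅ lo={b,e,n}
  L1 li={b,e} lo={b,e,n}
  L2 li={b,e,n} lo={b,n}
  L3 li={b,e} lo={e,n}
  L4 li={e,n} lo={b,n}
  L5 li={b,n} lo={b,e,n}
  L6 li={n} lo={n}
  L7 li={b,n} lo={n}
  L8 li={n} lo=∅
  L9 li={n} lo=∅

Conflict graph:
  a — {i}
  b — {e,i,n}
  e — {b,i,n}
  i — {a,b,e,n}
  n — {b,e,i}

Registers:
  clique {b,e,i,n} ⇒ need ≥ 4
  assign a→c1 b→c1 e→c2 i→c0 n→c3 — no edge inside a register ⇒ χ ≤ 4
  χ = 4

Answer: 4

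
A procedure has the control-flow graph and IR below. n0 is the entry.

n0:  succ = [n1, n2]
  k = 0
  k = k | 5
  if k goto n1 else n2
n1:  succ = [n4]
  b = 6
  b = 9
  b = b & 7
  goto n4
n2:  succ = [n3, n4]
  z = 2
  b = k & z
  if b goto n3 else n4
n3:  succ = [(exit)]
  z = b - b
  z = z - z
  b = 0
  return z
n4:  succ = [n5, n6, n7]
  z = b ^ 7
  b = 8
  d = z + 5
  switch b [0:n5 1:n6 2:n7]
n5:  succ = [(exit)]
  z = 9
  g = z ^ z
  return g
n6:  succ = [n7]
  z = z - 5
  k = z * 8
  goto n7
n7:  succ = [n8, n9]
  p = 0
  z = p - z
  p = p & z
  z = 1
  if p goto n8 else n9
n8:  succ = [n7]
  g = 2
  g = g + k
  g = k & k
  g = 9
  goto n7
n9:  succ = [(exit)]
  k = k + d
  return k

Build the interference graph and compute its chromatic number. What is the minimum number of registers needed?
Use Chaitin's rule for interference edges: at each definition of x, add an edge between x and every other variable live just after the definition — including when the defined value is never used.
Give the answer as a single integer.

Block summaries:
  n0 def {k} use ∅
  n1 def {b} use ∅
  n2 def {b,z} use {k}
  n3 def {b,z} use {b}
  n4 def {b,d,z} use {b}
  n5 def {g,z} use ∅
  n6 def {k,z} use {z}
  n7 def {p,z} use {z}
  n8 def {g} use {k}
  n9 def {k} use {d,k}

Live sets:
  live n0: ∅→{k}
  live n1: {k}→{b,k}
  live n2: {k}→{b,k}
  live n3: {b}→∅
  live n4: {b,k}→{d,k,z}
  live n5: ∅→∅
  live n6: {d,z}→{d,k,z}
  live n7: {d,k,z}→{d,k,z}
  live n8: {d,k,z}→{d,k,z}
  live n9: {d,k}→∅

Interference:
  b — {d,k,z}
  d — {b,g,k,p,z}
  g — {d,k,z}
  k — {b,d,g,p,z}
  p — {d,k,z}
  z — {b,d,g,k,p}

Colouring:
  lower bound: {b,d,k,z} mutually conflict ⇒ χ ≥ 4
  assign b→c3 d→c0 g→c3 k→c1 p→c3 z→c2 — no edge inside a register ⇒ χ ≤ 4
  χ = 4

Answer: 4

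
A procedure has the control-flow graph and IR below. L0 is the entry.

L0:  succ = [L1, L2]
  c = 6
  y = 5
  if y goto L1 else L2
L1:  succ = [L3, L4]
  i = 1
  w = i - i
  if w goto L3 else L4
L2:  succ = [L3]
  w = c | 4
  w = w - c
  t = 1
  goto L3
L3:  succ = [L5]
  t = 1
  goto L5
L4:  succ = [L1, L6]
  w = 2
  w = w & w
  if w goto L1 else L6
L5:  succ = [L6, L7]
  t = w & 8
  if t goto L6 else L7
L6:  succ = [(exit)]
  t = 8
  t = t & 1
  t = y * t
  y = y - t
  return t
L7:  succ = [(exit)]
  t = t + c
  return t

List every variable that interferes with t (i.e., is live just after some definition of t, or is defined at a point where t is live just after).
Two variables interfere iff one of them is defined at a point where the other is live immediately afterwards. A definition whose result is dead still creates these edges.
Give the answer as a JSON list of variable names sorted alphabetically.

Answer: ["c", "w", "y"]

Analysis:
def/use:
  L0 def {c,y} use ∅
  L1 def {i,w} use ∅
  L2 def {t,w} use {c}
  L3 def {t} use ∅
  L4 def {w} use ∅
  L5 def {t} use {w}
  L6 def {t,y} use {y}
  L7 def {t} use {c,t}

Backward fixpoint:
  L0: in=∅ out={c,y}
  L1: in={c,y} out={c,w,y}
  L2: in={c,y} out={c,w,y}
  L3: in={c,w,y} out={c,w,y}
  L4: in={c,y} out={c,y}
  L5: in={c,w,y} out={c,t,y}
  L6: in={y} out=∅
  L7: in={c,t} out=∅

Interfere edges:
  c: {i,t,w,y}
  i: {c,y}
  t: {c,w,y}
  w: {c,t,y}
  y: {c,i,t,w}

N(t) = ["c", "w", "y"]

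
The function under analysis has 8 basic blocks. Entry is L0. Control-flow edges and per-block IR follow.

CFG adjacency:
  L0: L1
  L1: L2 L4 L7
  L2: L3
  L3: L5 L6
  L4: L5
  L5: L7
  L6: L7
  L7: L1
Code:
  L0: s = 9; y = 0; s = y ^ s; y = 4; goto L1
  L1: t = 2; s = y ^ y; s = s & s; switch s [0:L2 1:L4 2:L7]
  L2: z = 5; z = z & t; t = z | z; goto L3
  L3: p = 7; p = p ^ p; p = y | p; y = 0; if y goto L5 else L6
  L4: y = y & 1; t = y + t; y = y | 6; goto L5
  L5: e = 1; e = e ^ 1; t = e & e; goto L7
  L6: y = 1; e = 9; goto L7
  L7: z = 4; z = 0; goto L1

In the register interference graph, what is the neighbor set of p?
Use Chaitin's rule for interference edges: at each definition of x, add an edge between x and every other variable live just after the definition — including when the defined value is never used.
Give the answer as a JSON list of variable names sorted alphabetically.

Per-block:
  L0: {s,y} / ∅
  L1: {s,t} / {y}
  L2: {t,z} / {t}
  L3: {p,y} / {y}
  L4: {t,y} / {t,y}
  L5: {e,t} / ∅
  L6: {e,y} / ∅
  L7: {z} / ∅

Live sets:
  L0: in=∅ out={y}
  L1: in={y} out={t,y}
  L2: in={t,y} out={y}
  L3: in={y} out={y}
  L4: in={t,y} out={y}
  L5: in={y} out={y}
  L6: in=∅ out={y}
  L7: in={y} out={y}

Conflict graph:
  e↔{y}
  p↔{y}
  s↔{t,y}
  t↔{s,y,z}
  y↔{e,p,s,t,z}
  z↔{t,y}

N(p) = ["y"]

Answer: ["y"]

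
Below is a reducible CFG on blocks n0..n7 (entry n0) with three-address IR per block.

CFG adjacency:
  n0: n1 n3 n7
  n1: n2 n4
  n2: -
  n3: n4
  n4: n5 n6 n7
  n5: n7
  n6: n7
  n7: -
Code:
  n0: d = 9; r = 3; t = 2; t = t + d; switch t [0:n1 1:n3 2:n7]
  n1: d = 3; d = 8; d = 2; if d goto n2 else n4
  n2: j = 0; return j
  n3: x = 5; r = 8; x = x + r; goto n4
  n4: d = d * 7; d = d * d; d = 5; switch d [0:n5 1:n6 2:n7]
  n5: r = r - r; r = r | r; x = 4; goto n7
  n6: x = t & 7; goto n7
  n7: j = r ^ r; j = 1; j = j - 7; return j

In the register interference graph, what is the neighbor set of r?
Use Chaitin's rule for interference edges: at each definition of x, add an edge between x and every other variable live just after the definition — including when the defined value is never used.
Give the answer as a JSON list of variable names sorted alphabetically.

Answer: ["d", "t", "x"]

Analysis:
Per-block:
  n0 def {d,r,t} use ∅
  n1 def {d} use ∅
  n2 def {j} use ∅
  n3 def {r,x} use ∅
  n4 def {d} use {d}
  n5 def {r,x} use {r}
  n6 def {x} use {t}
  n7 def {j} use {r}

Backward fixpoint:
  n0 li=∅ lo={d,r,t}
  n1 li={r,t} lo={d,r,t}
  n2 li=∅ lo=∅
  n3 li={d,t} lo={d,r,t}
  n4 li={d,r,t} lo={r,t}
  n5 li={r} lo={r}
  n6 li={r,t} lo={r}
  n7 li={r} lo=∅

Interference:
  d: {r,t,x}
  j: ∅
  r: {d,t,x}
  t: {d,r,x}
  x: {d,r,t}

N(r) = ["d", "t", "x"]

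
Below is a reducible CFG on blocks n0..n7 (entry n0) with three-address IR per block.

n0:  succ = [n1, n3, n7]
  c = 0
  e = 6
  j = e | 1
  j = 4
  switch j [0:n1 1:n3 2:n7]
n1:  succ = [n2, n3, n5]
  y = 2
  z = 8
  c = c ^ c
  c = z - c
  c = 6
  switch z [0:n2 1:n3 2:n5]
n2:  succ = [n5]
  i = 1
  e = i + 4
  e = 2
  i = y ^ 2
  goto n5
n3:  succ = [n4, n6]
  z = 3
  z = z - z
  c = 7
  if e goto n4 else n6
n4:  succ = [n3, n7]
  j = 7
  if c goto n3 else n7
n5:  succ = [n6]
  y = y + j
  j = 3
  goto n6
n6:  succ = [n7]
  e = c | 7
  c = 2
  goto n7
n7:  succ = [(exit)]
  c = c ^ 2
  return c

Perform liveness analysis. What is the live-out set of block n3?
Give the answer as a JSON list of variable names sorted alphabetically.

Block summaries:
  n0: def={c,e,j} ue=∅
  n1: def={c,y,z} ue={c}
  n2: def={e,i} ue={y}
  n3: def={c,z} ue={e}
  n4: def={j} ue={c}
  n5: def={j,y} ue={j,y}
  n6: def={c,e} ue={c}
  n7: def={c} ue={c}

Liveness:
  n0: in=∅ out={c,e,j}
  n1: in={c,e,j} out={c,e,j,y}
  n2: in={c,j,y} out={c,j,y}
  n3: in={e} out={c,e}
  n4: in={c,e} out={c,e}
  n5: in={c,j,y} out={c}
  n6: in={c} out={c}
  n7: in={c} out=∅

live-out(n3) = ["c", "e"]

Answer: ["c", "e"]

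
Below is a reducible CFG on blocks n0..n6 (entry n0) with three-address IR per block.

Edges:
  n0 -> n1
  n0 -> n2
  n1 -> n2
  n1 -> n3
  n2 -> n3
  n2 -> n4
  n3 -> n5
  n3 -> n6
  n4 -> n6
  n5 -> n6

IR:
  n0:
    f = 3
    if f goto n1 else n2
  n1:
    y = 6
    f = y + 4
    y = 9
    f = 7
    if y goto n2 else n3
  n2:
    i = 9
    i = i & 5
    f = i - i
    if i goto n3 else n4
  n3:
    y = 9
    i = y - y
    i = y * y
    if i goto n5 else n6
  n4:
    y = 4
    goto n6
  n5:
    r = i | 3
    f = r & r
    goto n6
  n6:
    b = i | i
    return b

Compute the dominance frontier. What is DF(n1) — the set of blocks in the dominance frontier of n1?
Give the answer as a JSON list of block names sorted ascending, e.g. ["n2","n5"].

idom tree: n1←n0 n2←n0 n3←n0 n4←n2 n5←n3 n6←n0
Dom at joins:
  n2: preds {n0,n1}: {n0} ∩ {n0,n1} = {n0}; idom=n0
  n3: preds {n1,n2}: {n0,n1} ∩ {n0,n2} = {n0}; idom=n0
  n6: preds {n3,n4,n5}: {n0,n3} ∩ {n0,n2,n4} ∩ {n0,n3,n5} = {n0}; idom=n0

Frontier:
  join n2 pred n0: · stop@n0
  join n2 pred n1: n1 stop@n0
  join n3 pred n1: n1 stop@n0
  join n3 pred n2: n2 stop@n0
  join n6 pred n3: n3 stop@n0
  join n6 pred n4: n4→n2 stop@n0
  join n6 pred n5: n5→n3 stop@n0
  n0 → ∅
  n1 → {n2,n3}
  n2 → {n3,n6}
  n3 → {n6}
  n4 → {n6}
  n5 → {n6}
  n6 → ∅

DF(n1) = ["n2", "n3"]

Answer: ["n2", "n3"]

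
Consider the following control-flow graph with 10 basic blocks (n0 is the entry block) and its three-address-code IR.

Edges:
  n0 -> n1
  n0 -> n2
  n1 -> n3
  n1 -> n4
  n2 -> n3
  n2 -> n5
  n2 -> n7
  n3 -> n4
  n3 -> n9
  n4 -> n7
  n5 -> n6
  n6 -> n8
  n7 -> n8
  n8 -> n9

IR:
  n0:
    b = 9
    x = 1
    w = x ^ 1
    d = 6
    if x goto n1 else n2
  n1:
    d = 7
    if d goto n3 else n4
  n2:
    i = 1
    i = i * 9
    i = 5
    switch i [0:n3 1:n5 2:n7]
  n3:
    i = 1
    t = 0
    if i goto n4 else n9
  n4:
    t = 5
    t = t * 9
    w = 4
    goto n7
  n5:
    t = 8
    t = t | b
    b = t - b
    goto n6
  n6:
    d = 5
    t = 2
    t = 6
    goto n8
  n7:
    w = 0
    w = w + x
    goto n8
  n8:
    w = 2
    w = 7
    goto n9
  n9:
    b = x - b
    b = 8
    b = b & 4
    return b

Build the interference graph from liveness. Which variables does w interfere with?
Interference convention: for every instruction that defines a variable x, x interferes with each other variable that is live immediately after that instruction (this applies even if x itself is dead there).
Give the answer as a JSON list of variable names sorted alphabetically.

Block summaries:
  n0: def={b,d,w,x} ue=∅
  n1: def={d} ue=∅
  n2: def={i} ue=∅
  n3: def={i,t} ue=∅
  n4: def={t,w} ue=∅
  n5: def={b,t} ue={b}
  n6: def={d,t} ue=∅
  n7: def={w} ue={x}
  n8: def={w} ue=∅
  n9: def={b} ue={b,x}

Backward fixpoint:
  n0 li=∅ lo={b,x}
  n1 li={b,x} lo={b,x}
  n2 li={b,x} lo={b,x}
  n3 li={b,x} lo={b,x}
  n4 li={b,x} lo={b,x}
  n5 li={b,x} lo={b,x}
  n6 li={b,x} lo={b,x}
  n7 li={b,x} lo={b,x}
  n8 li={b,x} lo={b,x}
  n9 li={b,x} lo=∅

Interference:
  b — {d,i,t,w,x}
  d — {b,x}
  i — {b,t,x}
  t — {b,i,x}
  w — {b,x}
  x — {b,d,i,t,w}

N(w) = ["b", "x"]

Answer: ["b", "x"]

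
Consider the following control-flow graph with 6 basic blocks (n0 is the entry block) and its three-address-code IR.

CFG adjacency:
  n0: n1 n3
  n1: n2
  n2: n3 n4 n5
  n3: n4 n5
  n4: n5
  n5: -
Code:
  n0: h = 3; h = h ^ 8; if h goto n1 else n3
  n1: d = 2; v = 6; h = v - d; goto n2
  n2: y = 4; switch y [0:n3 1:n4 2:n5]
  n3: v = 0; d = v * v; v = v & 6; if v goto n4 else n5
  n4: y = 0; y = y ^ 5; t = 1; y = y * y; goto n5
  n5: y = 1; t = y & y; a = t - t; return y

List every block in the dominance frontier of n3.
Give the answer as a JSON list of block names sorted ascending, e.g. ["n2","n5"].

idom tree: n1←n0 n2←n1 n3←n0 n4←n0 n5←n0
Dom∩ at merges:
  n3: preds {n0,n2}: {n0} ∩ {n0,n1,n2} = {n0}; idom=n0
  n4: preds {n2,n3}: {n0,n1,n2} ∩ {n0,n3} = {n0}; idom=n0
  n5: preds {n2,n3,n4}: {n0,n1,n2} ∩ {n0,n3} ∩ {n0,n4} = {n0}; idom=n0

Frontier:
  join n3 pred n0: · stop@n0
  join n3 pred n2: n2→n1 stop@n0
  join n4 pred n2: n2→n1 stop@n0
  join n4 pred n3: n3 stop@n0
  join n5 pred n2: n2→n1 stop@n0
  join n5 pred n3: n3 stop@n0
  join n5 pred n4: n4 stop@n0
  n0 → ∅
  n1 → {n3,n4,n5}
  n2 → {n3,n4,n5}
  n3 → {n4,n5}
  n4 → {n5}
  n5 → ∅

DF(n3) = ["n4", "n5"]

Answer: ["n4", "n5"]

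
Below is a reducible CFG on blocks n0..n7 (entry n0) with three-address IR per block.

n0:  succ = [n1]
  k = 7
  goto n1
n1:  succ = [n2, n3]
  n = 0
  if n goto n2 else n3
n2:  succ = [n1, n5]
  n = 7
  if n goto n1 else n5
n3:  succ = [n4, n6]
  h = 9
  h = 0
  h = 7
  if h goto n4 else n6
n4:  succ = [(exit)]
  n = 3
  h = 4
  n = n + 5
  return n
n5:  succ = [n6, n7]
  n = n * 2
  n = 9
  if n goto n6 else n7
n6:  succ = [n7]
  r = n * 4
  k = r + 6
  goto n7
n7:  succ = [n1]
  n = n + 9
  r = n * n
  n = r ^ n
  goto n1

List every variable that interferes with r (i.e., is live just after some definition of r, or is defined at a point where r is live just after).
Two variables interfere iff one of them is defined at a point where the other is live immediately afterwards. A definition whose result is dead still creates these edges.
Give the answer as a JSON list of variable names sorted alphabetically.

def/use:
  n0 def {k} use ∅
  n1 def {n} use ∅
  n2 def {n} use ∅
  n3 def {h} use ∅
  n4 def {h,n} use ∅
  n5 def {n} use {n}
  n6 def {k,r} use {n}
  n7 def {n,r} use {n}

Backward fixpoint:
  n0: in=∅ out=∅
  n1: in=∅ out={n}
  n2: in=∅ out={n}
  n3: in={n} out={n}
  n4: in=∅ out=∅
  n5: in={n} out={n}
  n6: in={n} out={n}
  n7: in={n} out=∅

Interfere edges:
  h: {n}
  k: {n}
  n: {h,k,r}
  r: {n}

N(r) = ["n"]

Answer: ["n"]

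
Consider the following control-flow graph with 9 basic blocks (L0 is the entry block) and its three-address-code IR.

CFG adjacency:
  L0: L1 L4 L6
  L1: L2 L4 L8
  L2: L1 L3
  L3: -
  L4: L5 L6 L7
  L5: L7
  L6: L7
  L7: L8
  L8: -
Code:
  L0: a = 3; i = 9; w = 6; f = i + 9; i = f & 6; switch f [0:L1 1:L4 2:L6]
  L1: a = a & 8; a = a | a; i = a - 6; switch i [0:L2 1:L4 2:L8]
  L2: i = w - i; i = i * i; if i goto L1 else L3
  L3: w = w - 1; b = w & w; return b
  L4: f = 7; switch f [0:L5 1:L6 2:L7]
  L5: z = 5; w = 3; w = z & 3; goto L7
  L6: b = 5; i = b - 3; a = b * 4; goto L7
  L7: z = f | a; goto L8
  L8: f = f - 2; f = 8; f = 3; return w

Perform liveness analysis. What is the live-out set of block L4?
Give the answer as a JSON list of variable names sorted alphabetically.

Answer: ["a", "f", "w"]

Working:
Per-block:
  L0: {a,f,i,w} / ∅
  L1: {a,i} / {a}
  L2: {i} / {i,w}
  L3: {b,w} / {w}
  L4: {f} / ∅
  L5: {w,z} / ∅
  L6: {a,b,i} / ∅
  L7: {z} / {a,f}
  L8: {f} / {f,w}

Liveness:
  live L0: ∅→{a,f,w}
  live L1: {a,f,w}→{a,f,i,w}
  live L2: {a,f,i,w}→{a,f,w}
  live L3: {w}→∅
  live L4: {a,w}→{a,f,w}
  live L5: {a,f}→{a,f,w}
  live L6: {f,w}→{a,f,w}
  live L7: {a,f,w}→{f,w}
  live L8: {f,w}→∅

live-out(L4) = ["a", "f", "w"]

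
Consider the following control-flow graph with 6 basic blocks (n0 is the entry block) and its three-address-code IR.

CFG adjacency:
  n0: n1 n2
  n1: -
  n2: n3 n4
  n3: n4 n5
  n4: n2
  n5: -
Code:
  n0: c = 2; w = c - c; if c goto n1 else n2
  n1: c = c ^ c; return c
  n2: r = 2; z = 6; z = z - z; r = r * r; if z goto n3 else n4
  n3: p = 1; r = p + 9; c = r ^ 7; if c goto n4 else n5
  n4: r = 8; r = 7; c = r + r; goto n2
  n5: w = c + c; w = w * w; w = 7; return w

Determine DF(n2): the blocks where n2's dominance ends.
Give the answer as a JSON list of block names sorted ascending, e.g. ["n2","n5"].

idom tree: n1←n0 n2←n0 n3←n2 n4←n2 n5←n3
Dom∩ at merges:
  n2: preds {n0,n4}: {n0} ∩ {n0,n2,n4} = {n0}; idom=n0
  n4: preds {n2,n3}: {n0,n2} ∩ {n0,n2,n3} = {n0,n2}; idom=n2

DF derivation:
  join n2 pred n0: · stop@n0
  join n2 pred n4: n4→n2 stop@n0
  join n4 pred n2: · stop@n2
  join n4 pred n3: n3 stop@n2
  DF(n0)=∅
  DF(n1)=∅
  DF(n2)={n2}
  DF(n3)={n4}
  DF(n4)={n2}
  DF(n5)=∅

DF(n2) = ["n2"]

Answer: ["n2"]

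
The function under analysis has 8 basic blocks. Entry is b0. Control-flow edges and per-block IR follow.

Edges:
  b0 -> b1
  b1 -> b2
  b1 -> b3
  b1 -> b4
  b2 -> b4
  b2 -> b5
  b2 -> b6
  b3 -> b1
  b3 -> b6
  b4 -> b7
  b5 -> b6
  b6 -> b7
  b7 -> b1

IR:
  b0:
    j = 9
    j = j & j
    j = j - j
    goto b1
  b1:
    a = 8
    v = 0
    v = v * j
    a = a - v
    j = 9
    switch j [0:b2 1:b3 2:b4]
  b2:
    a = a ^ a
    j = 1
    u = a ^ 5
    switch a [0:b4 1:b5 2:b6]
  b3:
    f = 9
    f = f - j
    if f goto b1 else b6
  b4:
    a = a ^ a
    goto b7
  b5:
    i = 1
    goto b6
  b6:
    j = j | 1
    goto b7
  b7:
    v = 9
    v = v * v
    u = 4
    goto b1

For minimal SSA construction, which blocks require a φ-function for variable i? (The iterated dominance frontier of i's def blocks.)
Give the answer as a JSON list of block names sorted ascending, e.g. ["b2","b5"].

idom tree: b1←b0 b2←b1 b3←b1 b4←b1 b5←b2 b6←b1 b7←b1
Dom at joins:
  b1: preds {b0,b3,b7}: {b0} ∩ {b0,b1,b3} ∩ {b0,b1,b7} = {b0}; idom=b0
  b4: preds {b1,b2}: {b0,b1} ∩ {b0,b1,b2} = {b0,b1}; idom=b1
  b6: preds {b2,b3,b5}: {b0,b1,b2} ∩ {b0,b1,b3} ∩ {b0,b1,b2,b5} = {b0,b1}; idom=b1
  b7: preds {b4,b6}: {b0,b1,b4} ∩ {b0,b1,b6} = {b0,b1}; idom=b1

DF derivation:
  b1←b0: walk · to b0
  b1←b3: walk b3→b1 to b0
  b1←b7: walk b7→b1 to b0
  b4←b1: walk · to b1
  b4←b2: walk b2 to b1
  b6←b2: walk b2 to b1
  b6←b3: walk b3 to b1
  b6←b5: walk b5→b2 to b1
  b7←b4: walk b4 to b1
  b7←b6: walk b6 to b1
  DF(b0)=∅
  DF(b1)={b1}
  DF(b2)={b4,b6}
  DF(b3)={b1,b6}
  DF(b4)={b7}
  DF(b5)={b6}
  DF(b6)={b7}
  DF(b7)={b1}

φ for i: defs {b5}
  DF⁺ = {b1,b6,b7}

Answer: ["b1", "b6", "b7"]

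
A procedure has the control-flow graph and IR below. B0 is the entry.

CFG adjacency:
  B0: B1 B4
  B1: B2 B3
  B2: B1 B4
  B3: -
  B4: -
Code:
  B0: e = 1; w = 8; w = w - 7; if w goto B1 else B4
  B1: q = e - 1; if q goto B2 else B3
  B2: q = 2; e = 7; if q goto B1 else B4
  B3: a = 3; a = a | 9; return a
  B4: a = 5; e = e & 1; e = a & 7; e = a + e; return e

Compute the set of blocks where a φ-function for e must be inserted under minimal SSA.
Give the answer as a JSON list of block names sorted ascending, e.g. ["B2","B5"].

Answer: ["B1", "B4"]

Derivation:
idom tree: B1←B0 B2←B1 B3←B1 B4←B0
Join-block Dom:
  B1: preds {B0,B2}: {B0} ∩ {B0,B1,B2} = {B0}; idom=B0
  B4: preds {B0,B2}: {B0} ∩ {B0,B1,B2} = {B0}; idom=B0

DF walk-up:
  join B1 pred B0: · stop@B0
  join B1 pred B2: B2→B1 stop@B0
  join B4 pred B0: · stop@B0
  join B4 pred B2: B2→B1 stop@B0
  DF(B0)=∅
  DF(B1)={B1,B4}
  DF(B2)={B1,B4}
  DF(B3)=∅
  DF(B4)=∅

φ for e: defs {B0,B2,B4}
  DF⁺ = {B1,B4}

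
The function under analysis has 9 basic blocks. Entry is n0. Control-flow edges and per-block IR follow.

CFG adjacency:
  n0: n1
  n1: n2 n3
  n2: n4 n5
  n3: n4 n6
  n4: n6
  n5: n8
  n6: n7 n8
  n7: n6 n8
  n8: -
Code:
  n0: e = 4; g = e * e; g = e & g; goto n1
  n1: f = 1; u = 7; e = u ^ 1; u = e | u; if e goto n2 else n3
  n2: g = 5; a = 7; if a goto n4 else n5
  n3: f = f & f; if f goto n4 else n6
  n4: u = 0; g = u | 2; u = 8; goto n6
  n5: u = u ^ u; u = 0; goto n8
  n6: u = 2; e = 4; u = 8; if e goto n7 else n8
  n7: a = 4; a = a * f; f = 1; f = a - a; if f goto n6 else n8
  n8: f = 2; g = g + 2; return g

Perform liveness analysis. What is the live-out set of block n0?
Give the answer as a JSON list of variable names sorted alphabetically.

def/use:
  n0: def={e,g} ue=∅
  n1: def={e,f,u} ue=∅
  n2: def={a,g} ue=∅
  n3: def={f} ue={f}
  n4: def={g,u} ue=∅
  n5: def={u} ue={u}
  n6: def={e,u} ue=∅
  n7: def={a,f} ue={f}
  n8: def={f,g} ue={g}

Backward fixpoint:
  n0 li=∅ lo={g}
  n1 li={g} lo={f,g,u}
  n2 li={f,u} lo={f,g,u}
  n3 li={f,g} lo={f,g}
  n4 li={f} lo={f,g}
  n5 li={g,u} lo={g}
  n6 li={f,g} lo={f,g}
  n7 li={f,g} lo={f,g}
  n8 li={g} lo=∅

live-out(n0) = ["g"]

Answer: ["g"]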